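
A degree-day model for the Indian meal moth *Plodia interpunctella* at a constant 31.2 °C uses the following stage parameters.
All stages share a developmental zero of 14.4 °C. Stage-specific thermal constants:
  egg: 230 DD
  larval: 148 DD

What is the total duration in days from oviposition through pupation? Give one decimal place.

22.5 days

Daily accumulation at 31.2 °C = 31.2 − 14.4 = 16.8 DD/day.
Total K = 230 + 148 = 378 DD.
Total duration = 378 / 16.8 = 22.500 ≈ 22.5 days.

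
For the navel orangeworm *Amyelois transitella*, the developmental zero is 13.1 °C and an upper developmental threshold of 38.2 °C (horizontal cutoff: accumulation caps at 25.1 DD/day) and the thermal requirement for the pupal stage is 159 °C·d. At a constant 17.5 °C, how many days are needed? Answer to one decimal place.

36.1 days

Daily accumulation = 17.5 − 13.1 = 4.4 DD/day.
Duration = 159 / 4.4 = 36.136 ≈ 36.1 days.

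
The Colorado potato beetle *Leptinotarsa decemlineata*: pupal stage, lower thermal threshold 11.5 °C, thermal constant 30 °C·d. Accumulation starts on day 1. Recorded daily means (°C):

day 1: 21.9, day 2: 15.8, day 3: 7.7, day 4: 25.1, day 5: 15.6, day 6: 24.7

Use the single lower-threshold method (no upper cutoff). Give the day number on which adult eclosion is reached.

day 5

Daily DD above 11.5 °C: 10.4, 4.3, 0.0, 13.6, 4.1, 13.2.
Cumulative: 10.4, 14.7, 14.7, 28.3, 32.4, 45.6.
The total first reaches 30 DD on day 5.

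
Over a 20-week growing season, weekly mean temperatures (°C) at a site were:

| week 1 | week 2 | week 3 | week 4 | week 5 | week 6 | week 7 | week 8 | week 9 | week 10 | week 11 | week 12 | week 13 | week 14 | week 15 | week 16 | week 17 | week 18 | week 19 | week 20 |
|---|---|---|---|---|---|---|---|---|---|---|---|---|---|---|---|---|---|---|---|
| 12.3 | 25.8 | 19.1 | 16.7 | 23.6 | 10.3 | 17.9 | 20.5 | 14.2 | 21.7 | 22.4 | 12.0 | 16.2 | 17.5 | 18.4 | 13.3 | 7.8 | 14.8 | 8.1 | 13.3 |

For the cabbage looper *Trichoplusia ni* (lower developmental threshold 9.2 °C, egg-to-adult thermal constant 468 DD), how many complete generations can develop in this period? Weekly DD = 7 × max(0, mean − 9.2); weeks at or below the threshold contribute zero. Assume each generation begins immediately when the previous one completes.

Weekly DD (7 × max(0, T̄ − 9.2)): 21.7, 116.2, 69.3, 52.5, 100.8, 7.7, 60.9, 79.1, 35.0, 87.5, 92.4, 19.6, 49.0, 58.1, 64.4, 28.7, 0.0, 39.2, 0.0, 28.7.
Season total = 1010.8 DD.
Complete generations = ⌊1010.8 / 468⌋ = 2.

2 generations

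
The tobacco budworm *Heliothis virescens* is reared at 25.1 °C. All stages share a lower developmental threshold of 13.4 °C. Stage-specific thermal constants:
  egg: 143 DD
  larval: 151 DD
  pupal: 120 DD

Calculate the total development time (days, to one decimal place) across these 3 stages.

Daily accumulation at 25.1 °C = 25.1 − 13.4 = 11.7 DD/day.
Total K = 143 + 151 + 120 = 414 DD.
Total duration = 414 / 11.7 = 35.385 ≈ 35.4 days.

35.4 days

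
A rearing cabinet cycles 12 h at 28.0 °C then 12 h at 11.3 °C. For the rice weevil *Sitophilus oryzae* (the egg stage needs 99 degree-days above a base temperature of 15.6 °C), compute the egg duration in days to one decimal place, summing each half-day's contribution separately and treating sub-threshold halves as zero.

Day half: max(0, 28.0 − 15.6) × 0.5 = 12.4 × 0.5 = 6.20 DD.
Night half: max(0, 11.3 − 15.6) × 0.5 = 0.0 × 0.5 = 0.00 DD.
Per 24 h: 6.20 DD/day.
Duration = 99 / 6.20 = 15.968 ≈ 16.0 days.

16.0 days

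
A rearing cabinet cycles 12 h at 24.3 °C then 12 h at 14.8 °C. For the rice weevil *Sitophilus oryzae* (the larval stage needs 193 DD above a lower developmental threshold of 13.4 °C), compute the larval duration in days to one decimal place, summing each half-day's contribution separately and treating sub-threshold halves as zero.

Day half: max(0, 24.3 − 13.4) × 0.5 = 10.9 × 0.5 = 5.45 DD.
Night half: max(0, 14.8 − 13.4) × 0.5 = 1.4 × 0.5 = 0.70 DD.
Per 24 h: 6.15 DD/day.
Duration = 193 / 6.15 = 31.382 ≈ 31.4 days.

31.4 days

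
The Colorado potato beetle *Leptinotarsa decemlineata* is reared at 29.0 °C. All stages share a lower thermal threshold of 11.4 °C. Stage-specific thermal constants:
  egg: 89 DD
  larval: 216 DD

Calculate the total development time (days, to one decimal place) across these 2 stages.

Daily accumulation at 29.0 °C = 29.0 − 11.4 = 17.6 DD/day.
Total K = 89 + 216 = 305 DD.
Total duration = 305 / 17.6 = 17.330 ≈ 17.3 days.

17.3 days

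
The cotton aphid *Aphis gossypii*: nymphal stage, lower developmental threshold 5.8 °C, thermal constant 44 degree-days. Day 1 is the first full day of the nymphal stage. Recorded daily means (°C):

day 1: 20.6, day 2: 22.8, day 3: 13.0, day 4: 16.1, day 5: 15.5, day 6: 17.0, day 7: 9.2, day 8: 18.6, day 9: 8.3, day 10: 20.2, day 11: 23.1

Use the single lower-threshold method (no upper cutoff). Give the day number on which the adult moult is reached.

Daily DD above 5.8 °C: 14.8, 17.0, 7.2, 10.3, 9.7, 11.2, 3.4, 12.8, 2.5, 14.4, 17.3.
Cumulative: 14.8, 31.8, 39.0, 49.3, 59.0, 70.2, 73.6, 86.4, 88.9, 103.3, 120.6.
The total first reaches 44 DD on day 4.

day 4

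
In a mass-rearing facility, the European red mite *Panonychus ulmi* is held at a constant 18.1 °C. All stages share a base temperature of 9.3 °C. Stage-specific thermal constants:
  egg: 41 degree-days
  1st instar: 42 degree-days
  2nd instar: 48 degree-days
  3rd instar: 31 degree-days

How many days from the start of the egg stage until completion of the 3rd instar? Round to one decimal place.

Daily accumulation at 18.1 °C = 18.1 − 9.3 = 8.8 DD/day.
Total K = 41 + 42 + 48 + 31 = 162 DD.
Total duration = 162 / 8.8 = 18.409 ≈ 18.4 days.

18.4 days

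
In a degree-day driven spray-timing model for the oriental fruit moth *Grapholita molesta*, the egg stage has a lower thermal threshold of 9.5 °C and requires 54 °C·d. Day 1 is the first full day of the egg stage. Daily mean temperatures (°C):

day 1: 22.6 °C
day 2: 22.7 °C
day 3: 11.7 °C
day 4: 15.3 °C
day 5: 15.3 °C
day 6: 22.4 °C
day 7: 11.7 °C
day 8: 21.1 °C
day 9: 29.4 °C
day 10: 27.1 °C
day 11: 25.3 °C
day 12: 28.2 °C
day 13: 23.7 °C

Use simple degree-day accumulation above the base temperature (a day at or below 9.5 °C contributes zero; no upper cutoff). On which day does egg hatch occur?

Daily DD above 9.5 °C: 13.1, 13.2, 2.2, 5.8, 5.8, 12.9, 2.2, 11.6, 19.9, 17.6, 15.8, 18.7, 14.2.
Cumulative: 13.1, 26.3, 28.5, 34.3, 40.1, 53.0, 55.2, 66.8, 86.7, 104.3, 120.1, 138.8, 153.0.
The total first reaches 54 DD on day 7.

day 7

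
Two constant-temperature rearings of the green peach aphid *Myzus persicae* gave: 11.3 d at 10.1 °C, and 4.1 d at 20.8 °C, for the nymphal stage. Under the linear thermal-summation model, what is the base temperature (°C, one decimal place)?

4.0 °C

Linear rate model ⇒ the product D·(T − T_b) is constant across temperatures.
11.3·(10.1 − T_b) = 4.1·(20.8 − T_b)
T_b = (11.3·10.1 − 4.1·20.8) / (11.3 − 4.1) = 28.85 / 7.2 = 4.007 °C ≈ 4.0 °C.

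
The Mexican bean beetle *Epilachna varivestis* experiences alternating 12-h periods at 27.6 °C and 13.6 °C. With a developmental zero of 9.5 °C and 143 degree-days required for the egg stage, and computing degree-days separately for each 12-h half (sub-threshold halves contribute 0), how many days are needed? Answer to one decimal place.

Day half: max(0, 27.6 − 9.5) × 0.5 = 18.1 × 0.5 = 9.05 DD.
Night half: max(0, 13.6 − 9.5) × 0.5 = 4.1 × 0.5 = 2.05 DD.
Per 24 h: 11.10 DD/day.
Duration = 143 / 11.10 = 12.883 ≈ 12.9 days.

12.9 days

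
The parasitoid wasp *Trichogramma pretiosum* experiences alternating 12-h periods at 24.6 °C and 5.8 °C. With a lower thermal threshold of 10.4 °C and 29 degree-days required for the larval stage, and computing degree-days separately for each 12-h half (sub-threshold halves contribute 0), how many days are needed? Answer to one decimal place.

Day half: max(0, 24.6 − 10.4) × 0.5 = 14.2 × 0.5 = 7.10 DD.
Night half: max(0, 5.8 − 10.4) × 0.5 = 0.0 × 0.5 = 0.00 DD.
Per 24 h: 7.10 DD/day.
Duration = 29 / 7.10 = 4.085 ≈ 4.1 days.

4.1 days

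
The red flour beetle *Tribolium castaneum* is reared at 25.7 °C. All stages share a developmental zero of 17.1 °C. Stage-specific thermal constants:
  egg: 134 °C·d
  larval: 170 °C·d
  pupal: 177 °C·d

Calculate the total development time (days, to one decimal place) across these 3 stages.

Daily accumulation at 25.7 °C = 25.7 − 17.1 = 8.6 DD/day.
Total K = 134 + 170 + 177 = 481 DD.
Total duration = 481 / 8.6 = 55.930 ≈ 55.9 days.

55.9 days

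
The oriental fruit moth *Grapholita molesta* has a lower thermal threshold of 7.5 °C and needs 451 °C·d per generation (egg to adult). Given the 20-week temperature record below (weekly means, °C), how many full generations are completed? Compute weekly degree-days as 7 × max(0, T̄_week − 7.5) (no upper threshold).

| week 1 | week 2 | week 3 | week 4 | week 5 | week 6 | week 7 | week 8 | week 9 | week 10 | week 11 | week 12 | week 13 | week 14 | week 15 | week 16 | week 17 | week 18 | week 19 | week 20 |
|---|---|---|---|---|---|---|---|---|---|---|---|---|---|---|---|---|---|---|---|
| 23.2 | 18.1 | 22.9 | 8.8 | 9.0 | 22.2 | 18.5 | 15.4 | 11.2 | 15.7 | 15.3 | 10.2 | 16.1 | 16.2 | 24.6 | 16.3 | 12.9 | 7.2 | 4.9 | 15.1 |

2 generations

Weekly DD (7 × max(0, T̄ − 7.5)): 109.9, 74.2, 107.8, 9.1, 10.5, 102.9, 77.0, 55.3, 25.9, 57.4, 54.6, 18.9, 60.2, 60.9, 119.7, 61.6, 37.8, 0.0, 0.0, 53.2.
Season total = 1096.9 DD.
Complete generations = ⌊1096.9 / 451⌋ = 2.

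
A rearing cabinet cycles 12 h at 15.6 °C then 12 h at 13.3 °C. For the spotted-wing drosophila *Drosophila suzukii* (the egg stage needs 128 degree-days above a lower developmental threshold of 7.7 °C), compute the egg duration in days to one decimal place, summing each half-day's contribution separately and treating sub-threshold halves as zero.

19.0 days

Day half: max(0, 15.6 − 7.7) × 0.5 = 7.9 × 0.5 = 3.95 DD.
Night half: max(0, 13.3 − 7.7) × 0.5 = 5.6 × 0.5 = 2.80 DD.
Per 24 h: 6.75 DD/day.
Duration = 128 / 6.75 = 18.963 ≈ 19.0 days.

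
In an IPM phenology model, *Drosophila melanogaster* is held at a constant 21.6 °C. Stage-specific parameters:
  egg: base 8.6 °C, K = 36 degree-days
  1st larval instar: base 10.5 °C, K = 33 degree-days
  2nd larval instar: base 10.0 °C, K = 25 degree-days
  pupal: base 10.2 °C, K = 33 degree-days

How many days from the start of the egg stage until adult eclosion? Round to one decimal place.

egg: 36 / (21.6 − 8.6) = 36 / 13.0 = 2.769 d.
1st larval instar: 33 / (21.6 − 10.5) = 33 / 11.1 = 2.973 d.
2nd larval instar: 25 / (21.6 − 10.0) = 25 / 11.6 = 2.155 d.
pupal: 33 / (21.6 − 10.2) = 33 / 11.4 = 2.895 d.
Sum = 10.792 ≈ 10.8 days.

10.8 days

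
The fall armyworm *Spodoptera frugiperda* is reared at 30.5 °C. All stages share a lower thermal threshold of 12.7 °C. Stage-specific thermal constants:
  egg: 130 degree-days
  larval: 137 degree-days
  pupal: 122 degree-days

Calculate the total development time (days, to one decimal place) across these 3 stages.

21.9 days

Daily accumulation at 30.5 °C = 30.5 − 12.7 = 17.8 DD/day.
Total K = 130 + 137 + 122 = 389 DD.
Total duration = 389 / 17.8 = 21.854 ≈ 21.9 days.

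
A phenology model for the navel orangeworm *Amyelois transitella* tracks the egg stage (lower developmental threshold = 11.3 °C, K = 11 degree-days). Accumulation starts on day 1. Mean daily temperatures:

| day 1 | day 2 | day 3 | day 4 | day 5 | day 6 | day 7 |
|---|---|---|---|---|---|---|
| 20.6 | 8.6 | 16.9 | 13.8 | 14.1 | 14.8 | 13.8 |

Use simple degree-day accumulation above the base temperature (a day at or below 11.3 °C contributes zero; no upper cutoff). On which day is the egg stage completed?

Daily DD above 11.3 °C: 9.3, 0.0, 5.6, 2.5, 2.8, 3.5, 2.5.
Cumulative: 9.3, 9.3, 14.9, 17.4, 20.2, 23.7, 26.2.
The total first reaches 11 DD on day 3.

day 3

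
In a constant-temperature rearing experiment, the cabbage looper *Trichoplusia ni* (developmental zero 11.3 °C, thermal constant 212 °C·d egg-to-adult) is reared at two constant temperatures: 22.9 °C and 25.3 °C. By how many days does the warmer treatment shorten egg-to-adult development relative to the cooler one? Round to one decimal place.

3.1 days

At 22.9 °C: 212 / (22.9 − 11.3) = 212 / 11.6 = 18.276 d.
At 25.3 °C: 212 / (25.3 − 11.3) = 212 / 14.0 = 15.143 d.
Difference = |18.276 − 15.143| = 3.133 ≈ 3.1 days.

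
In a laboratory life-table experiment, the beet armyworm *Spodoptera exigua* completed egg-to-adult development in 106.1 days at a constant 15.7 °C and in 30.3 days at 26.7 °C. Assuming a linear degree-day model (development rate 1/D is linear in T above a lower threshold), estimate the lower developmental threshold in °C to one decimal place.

11.3 °C

Equal thermal constants: D₁(T₁ − T_b) = D₂(T₂ − T_b).
106.1·(15.7 − T_b) = 30.3·(26.7 − T_b)
T_b = (106.1·15.7 − 30.3·26.7) / (106.1 − 30.3) = 856.76 / 75.8 = 11.303 °C ≈ 11.3 °C.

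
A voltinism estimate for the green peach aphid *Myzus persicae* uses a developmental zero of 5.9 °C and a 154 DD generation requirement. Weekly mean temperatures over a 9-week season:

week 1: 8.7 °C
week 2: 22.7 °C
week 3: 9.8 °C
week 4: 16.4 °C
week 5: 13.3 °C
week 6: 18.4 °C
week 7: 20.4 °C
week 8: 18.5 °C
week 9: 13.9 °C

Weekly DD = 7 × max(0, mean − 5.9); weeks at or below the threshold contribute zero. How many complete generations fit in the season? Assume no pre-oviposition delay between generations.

4 generations

Weekly DD (7 × max(0, T̄ − 5.9)): 19.6, 117.6, 27.3, 73.5, 51.8, 87.5, 101.5, 88.2, 56.0.
Season total = 623.0 DD.
Complete generations = ⌊623.0 / 154⌋ = 4.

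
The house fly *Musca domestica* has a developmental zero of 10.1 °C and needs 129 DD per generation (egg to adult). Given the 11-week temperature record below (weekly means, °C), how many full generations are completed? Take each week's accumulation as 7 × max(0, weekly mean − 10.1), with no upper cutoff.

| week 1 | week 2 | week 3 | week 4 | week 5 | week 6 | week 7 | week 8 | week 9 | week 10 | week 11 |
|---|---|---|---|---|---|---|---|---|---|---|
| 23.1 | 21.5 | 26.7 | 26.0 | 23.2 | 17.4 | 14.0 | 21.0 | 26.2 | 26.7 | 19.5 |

Weekly DD (7 × max(0, T̄ − 10.1)): 91.0, 79.8, 116.2, 111.3, 91.7, 51.1, 27.3, 76.3, 112.7, 116.2, 65.8.
Season total = 939.4 DD.
Complete generations = ⌊939.4 / 129⌋ = 7.

7 generations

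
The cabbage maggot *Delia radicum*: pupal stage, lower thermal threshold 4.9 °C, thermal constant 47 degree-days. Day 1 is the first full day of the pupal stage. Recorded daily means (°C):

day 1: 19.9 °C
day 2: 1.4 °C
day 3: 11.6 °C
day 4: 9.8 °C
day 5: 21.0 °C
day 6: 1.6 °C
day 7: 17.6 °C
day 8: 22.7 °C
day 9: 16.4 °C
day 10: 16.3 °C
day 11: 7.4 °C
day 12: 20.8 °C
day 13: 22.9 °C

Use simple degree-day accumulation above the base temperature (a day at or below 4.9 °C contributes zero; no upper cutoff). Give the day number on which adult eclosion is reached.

day 7

Daily DD above 4.9 °C: 15.0, 0.0, 6.7, 4.9, 16.1, 0.0, 12.7, 17.8, 11.5, 11.4, 2.5, 15.9, 18.0.
Cumulative: 15.0, 15.0, 21.7, 26.6, 42.7, 42.7, 55.4, 73.2, 84.7, 96.1, 98.6, 114.5, 132.5.
The total first reaches 47 DD on day 7.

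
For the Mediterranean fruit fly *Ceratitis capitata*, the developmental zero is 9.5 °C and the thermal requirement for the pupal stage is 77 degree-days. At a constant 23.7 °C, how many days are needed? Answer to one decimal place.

Daily accumulation = 23.7 − 9.5 = 14.2 DD/day.
Duration = 77 / 14.2 = 5.423 ≈ 5.4 days.

5.4 days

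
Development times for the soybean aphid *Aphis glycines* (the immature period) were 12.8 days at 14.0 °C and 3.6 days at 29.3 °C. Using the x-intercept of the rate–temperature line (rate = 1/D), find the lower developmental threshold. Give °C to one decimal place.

8.0 °C

Under the model K = D·(T − T_b), so D₁·(T₁ − T_b) = D₂·(T₂ − T_b).
12.8·(14.0 − T_b) = 3.6·(29.3 − T_b)
T_b = (12.8·14.0 − 3.6·29.3) / (12.8 − 3.6) = 73.72 / 9.2 = 8.013 °C ≈ 8.0 °C.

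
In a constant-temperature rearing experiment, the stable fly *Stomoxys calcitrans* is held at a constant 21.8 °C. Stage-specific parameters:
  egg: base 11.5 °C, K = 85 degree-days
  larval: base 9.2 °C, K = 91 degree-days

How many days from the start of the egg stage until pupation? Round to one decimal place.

egg: 85 / (21.8 − 11.5) = 85 / 10.3 = 8.252 d.
larval: 91 / (21.8 − 9.2) = 91 / 12.6 = 7.222 d.
Sum = 15.475 ≈ 15.5 days.

15.5 days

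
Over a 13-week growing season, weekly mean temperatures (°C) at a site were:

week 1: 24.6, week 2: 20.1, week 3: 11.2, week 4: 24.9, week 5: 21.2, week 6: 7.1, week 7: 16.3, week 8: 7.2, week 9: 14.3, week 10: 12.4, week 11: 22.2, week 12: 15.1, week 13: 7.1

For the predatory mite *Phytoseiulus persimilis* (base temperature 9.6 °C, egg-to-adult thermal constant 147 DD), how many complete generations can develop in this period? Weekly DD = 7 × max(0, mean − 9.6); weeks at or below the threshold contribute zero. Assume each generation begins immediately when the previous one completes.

4 generations

Weekly DD (7 × max(0, T̄ − 9.6)): 105.0, 73.5, 11.2, 107.1, 81.2, 0.0, 46.9, 0.0, 32.9, 19.6, 88.2, 38.5, 0.0.
Season total = 604.1 DD.
Complete generations = ⌊604.1 / 147⌋ = 4.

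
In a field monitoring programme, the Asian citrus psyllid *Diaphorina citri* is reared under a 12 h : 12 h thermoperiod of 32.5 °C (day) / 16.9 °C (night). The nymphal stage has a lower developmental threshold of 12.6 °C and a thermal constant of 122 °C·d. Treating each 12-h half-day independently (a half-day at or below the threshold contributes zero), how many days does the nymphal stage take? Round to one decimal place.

10.1 days

Day half: max(0, 32.5 − 12.6) × 0.5 = 19.9 × 0.5 = 9.95 DD.
Night half: max(0, 16.9 − 12.6) × 0.5 = 4.3 × 0.5 = 2.15 DD.
Per 24 h: 12.10 DD/day.
Duration = 122 / 12.10 = 10.083 ≈ 10.1 days.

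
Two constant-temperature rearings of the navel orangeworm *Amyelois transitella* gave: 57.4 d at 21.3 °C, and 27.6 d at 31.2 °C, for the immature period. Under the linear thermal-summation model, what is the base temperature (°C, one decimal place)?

12.1 °C

Equal thermal constants: D₁(T₁ − T_b) = D₂(T₂ − T_b).
57.4·(21.3 − T_b) = 27.6·(31.2 − T_b)
T_b = (57.4·21.3 − 27.6·31.2) / (57.4 − 27.6) = 361.50 / 29.8 = 12.131 °C ≈ 12.1 °C.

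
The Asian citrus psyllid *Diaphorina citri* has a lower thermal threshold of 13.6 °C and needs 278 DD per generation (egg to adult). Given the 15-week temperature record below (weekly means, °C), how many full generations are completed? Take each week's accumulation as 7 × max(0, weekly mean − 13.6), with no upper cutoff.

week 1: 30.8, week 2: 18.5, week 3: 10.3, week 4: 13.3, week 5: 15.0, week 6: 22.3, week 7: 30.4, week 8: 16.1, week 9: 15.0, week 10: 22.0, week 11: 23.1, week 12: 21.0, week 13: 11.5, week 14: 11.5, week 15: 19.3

2 generations

Weekly DD (7 × max(0, T̄ − 13.6)): 120.4, 34.3, 0.0, 0.0, 9.8, 60.9, 117.6, 17.5, 9.8, 58.8, 66.5, 51.8, 0.0, 0.0, 39.9.
Season total = 587.3 DD.
Complete generations = ⌊587.3 / 278⌋ = 2.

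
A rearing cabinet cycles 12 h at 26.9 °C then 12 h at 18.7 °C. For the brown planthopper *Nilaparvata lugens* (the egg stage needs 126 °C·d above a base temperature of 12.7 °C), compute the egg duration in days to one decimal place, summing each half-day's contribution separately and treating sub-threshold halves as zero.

12.5 days

Day half: max(0, 26.9 − 12.7) × 0.5 = 14.2 × 0.5 = 7.10 DD.
Night half: max(0, 18.7 − 12.7) × 0.5 = 6.0 × 0.5 = 3.00 DD.
Per 24 h: 10.10 DD/day.
Duration = 126 / 10.10 = 12.475 ≈ 12.5 days.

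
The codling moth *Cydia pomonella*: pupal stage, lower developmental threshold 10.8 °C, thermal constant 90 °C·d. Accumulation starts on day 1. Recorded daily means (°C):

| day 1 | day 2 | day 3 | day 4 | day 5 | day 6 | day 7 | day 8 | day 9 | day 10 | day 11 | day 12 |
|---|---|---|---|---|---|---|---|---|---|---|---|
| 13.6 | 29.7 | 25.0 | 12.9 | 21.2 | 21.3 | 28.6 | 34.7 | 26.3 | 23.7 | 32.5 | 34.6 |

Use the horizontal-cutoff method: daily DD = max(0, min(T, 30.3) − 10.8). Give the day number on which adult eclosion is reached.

Daily DD above 10.8 °C (capped at 19.5): 2.8, 18.9, 14.2, 2.1, 10.4, 10.5, 17.8, 19.5, 15.5, 12.9, 19.5, 19.5.
Cumulative: 2.8, 21.7, 35.9, 38.0, 48.4, 58.9, 76.7, 96.2, 111.7, 124.6, 144.1, 163.6.
The total first reaches 90 DD on day 8.

day 8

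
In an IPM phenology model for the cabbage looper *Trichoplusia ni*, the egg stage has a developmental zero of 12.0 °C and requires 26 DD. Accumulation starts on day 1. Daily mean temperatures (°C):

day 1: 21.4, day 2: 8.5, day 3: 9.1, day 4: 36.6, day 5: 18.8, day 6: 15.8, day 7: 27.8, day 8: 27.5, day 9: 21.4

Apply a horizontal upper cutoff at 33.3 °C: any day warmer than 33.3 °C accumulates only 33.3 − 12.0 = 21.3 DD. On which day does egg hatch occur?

day 4

Daily DD above 12.0 °C (capped at 21.3): 9.4, 0.0, 0.0, 21.3, 6.8, 3.8, 15.8, 15.5, 9.4.
Cumulative: 9.4, 9.4, 9.4, 30.7, 37.5, 41.3, 57.1, 72.6, 82.0.
The total first reaches 26 DD on day 4.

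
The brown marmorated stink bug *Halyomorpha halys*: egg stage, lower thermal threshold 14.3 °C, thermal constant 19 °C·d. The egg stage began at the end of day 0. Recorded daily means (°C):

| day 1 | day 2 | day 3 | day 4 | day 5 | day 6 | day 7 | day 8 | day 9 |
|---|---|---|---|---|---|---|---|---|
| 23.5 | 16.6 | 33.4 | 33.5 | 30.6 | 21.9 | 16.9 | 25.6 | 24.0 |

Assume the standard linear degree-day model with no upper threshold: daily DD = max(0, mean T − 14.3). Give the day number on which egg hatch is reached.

Daily DD above 14.3 °C: 9.2, 2.3, 19.1, 19.2, 16.3, 7.6, 2.6, 11.3, 9.7.
Cumulative: 9.2, 11.5, 30.6, 49.8, 66.1, 73.7, 76.3, 87.6, 97.3.
The total first reaches 19 DD on day 3.

day 3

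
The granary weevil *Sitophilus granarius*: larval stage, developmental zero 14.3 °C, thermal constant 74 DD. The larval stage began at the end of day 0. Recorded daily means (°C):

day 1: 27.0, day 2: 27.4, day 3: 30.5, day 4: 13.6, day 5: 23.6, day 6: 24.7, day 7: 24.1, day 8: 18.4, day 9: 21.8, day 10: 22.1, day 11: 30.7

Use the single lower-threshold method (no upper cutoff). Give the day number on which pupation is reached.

Daily DD above 14.3 °C: 12.7, 13.1, 16.2, 0.0, 9.3, 10.4, 9.8, 4.1, 7.5, 7.8, 16.4.
Cumulative: 12.7, 25.8, 42.0, 42.0, 51.3, 61.7, 71.5, 75.6, 83.1, 90.9, 107.3.
The total first reaches 74 DD on day 8.

day 8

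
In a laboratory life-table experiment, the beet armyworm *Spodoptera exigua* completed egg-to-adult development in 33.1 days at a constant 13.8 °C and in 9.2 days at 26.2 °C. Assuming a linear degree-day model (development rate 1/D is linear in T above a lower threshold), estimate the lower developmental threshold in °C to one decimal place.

Under the model K = D·(T − T_b), so D₁·(T₁ − T_b) = D₂·(T₂ − T_b).
33.1·(13.8 − T_b) = 9.2·(26.2 − T_b)
T_b = (33.1·13.8 − 9.2·26.2) / (33.1 − 9.2) = 215.74 / 23.9 = 9.027 °C ≈ 9.0 °C.

9.0 °C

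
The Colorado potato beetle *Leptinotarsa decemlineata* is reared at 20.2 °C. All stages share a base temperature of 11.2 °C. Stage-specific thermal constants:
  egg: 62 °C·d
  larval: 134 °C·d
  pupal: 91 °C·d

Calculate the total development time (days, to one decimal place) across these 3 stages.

Daily accumulation at 20.2 °C = 20.2 − 11.2 = 9.0 DD/day.
Total K = 62 + 134 + 91 = 287 DD.
Total duration = 287 / 9.0 = 31.889 ≈ 31.9 days.

31.9 days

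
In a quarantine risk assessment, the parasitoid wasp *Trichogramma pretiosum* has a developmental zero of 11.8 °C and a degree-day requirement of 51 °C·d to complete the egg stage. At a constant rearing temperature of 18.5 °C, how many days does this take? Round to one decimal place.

7.6 days

Daily accumulation = 18.5 − 11.8 = 6.7 DD/day.
Duration = 51 / 6.7 = 7.612 ≈ 7.6 days.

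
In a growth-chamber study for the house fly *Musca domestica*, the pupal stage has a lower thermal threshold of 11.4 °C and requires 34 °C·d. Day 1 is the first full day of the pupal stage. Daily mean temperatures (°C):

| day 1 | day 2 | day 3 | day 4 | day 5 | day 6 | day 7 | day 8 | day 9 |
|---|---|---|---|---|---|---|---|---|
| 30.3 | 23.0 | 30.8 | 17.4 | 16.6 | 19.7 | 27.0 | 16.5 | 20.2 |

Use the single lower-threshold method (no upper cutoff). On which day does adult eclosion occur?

Daily DD above 11.4 °C: 18.9, 11.6, 19.4, 6.0, 5.2, 8.3, 15.6, 5.1, 8.8.
Cumulative: 18.9, 30.5, 49.9, 55.9, 61.1, 69.4, 85.0, 90.1, 98.9.
The total first reaches 34 DD on day 3.

day 3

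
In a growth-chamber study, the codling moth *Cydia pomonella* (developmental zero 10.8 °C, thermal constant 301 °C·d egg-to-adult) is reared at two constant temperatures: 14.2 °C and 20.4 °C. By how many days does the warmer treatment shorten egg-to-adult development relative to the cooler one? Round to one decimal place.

At 14.2 °C: 301 / (14.2 − 10.8) = 301 / 3.4 = 88.529 d.
At 20.4 °C: 301 / (20.4 − 10.8) = 301 / 9.6 = 31.354 d.
Difference = |88.529 − 31.354| = 57.175 ≈ 57.2 days.

57.2 days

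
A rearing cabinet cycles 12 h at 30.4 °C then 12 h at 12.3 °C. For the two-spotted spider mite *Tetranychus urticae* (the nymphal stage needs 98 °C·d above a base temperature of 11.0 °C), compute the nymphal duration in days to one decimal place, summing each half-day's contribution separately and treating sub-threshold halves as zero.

Day half: max(0, 30.4 − 11.0) × 0.5 = 19.4 × 0.5 = 9.70 DD.
Night half: max(0, 12.3 − 11.0) × 0.5 = 1.3 × 0.5 = 0.65 DD.
Per 24 h: 10.35 DD/day.
Duration = 98 / 10.35 = 9.469 ≈ 9.5 days.

9.5 days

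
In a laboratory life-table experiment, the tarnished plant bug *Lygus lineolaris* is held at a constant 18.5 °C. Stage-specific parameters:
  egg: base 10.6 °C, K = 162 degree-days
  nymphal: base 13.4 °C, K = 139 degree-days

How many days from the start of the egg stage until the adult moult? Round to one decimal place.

47.8 days

egg: 162 / (18.5 − 10.6) = 162 / 7.9 = 20.506 d.
nymphal: 139 / (18.5 − 13.4) = 139 / 5.1 = 27.255 d.
Sum = 47.761 ≈ 47.8 days.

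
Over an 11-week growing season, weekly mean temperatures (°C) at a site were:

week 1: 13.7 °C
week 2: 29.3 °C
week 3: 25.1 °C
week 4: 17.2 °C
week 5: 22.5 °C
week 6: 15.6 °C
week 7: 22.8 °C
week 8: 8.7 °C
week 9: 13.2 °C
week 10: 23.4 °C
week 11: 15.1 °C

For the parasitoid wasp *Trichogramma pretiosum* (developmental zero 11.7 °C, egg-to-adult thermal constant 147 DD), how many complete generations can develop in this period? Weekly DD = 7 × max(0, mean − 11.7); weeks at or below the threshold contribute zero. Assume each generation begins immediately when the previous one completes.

Weekly DD (7 × max(0, T̄ − 11.7)): 14.0, 123.2, 93.8, 38.5, 75.6, 27.3, 77.7, 0.0, 10.5, 81.9, 23.8.
Season total = 566.3 DD.
Complete generations = ⌊566.3 / 147⌋ = 3.

3 generations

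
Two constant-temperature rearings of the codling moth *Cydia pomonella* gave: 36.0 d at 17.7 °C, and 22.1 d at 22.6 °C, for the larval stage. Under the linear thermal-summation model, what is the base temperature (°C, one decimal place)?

9.9 °C

Linear rate model ⇒ the product D·(T − T_b) is constant across temperatures.
36.0·(17.7 − T_b) = 22.1·(22.6 − T_b)
T_b = (36.0·17.7 − 22.1·22.6) / (36.0 − 22.1) = 137.74 / 13.9 = 9.909 °C ≈ 9.9 °C.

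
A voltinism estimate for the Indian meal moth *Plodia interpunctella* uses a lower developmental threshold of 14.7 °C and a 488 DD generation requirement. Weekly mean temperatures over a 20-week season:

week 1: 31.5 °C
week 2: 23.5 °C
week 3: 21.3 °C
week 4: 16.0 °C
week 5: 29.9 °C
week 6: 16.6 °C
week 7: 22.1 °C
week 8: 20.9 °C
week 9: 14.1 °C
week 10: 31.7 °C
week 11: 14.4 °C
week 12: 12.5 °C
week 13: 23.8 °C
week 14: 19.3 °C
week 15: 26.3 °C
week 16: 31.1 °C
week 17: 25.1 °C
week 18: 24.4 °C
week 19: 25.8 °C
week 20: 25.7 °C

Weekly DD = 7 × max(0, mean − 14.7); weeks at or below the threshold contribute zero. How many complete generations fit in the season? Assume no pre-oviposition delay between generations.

Weekly DD (7 × max(0, T̄ − 14.7)): 117.6, 61.6, 46.2, 9.1, 106.4, 13.3, 51.8, 43.4, 0.0, 119.0, 0.0, 0.0, 63.7, 32.2, 81.2, 114.8, 72.8, 67.9, 77.7, 77.0.
Season total = 1155.7 DD.
Complete generations = ⌊1155.7 / 488⌋ = 2.

2 generations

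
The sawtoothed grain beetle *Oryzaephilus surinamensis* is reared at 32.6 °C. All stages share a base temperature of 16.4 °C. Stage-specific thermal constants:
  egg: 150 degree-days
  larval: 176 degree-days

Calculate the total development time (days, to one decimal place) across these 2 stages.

20.1 days

Daily accumulation at 32.6 °C = 32.6 − 16.4 = 16.2 DD/day.
Total K = 150 + 176 = 326 DD.
Total duration = 326 / 16.2 = 20.123 ≈ 20.1 days.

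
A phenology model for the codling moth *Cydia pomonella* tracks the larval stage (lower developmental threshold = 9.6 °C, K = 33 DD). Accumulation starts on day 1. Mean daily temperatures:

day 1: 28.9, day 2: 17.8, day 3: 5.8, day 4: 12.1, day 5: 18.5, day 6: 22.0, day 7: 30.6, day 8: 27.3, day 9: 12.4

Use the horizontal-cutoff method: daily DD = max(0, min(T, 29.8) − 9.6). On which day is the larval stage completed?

day 5

Daily DD above 9.6 °C (capped at 20.2): 19.3, 8.2, 0.0, 2.5, 8.9, 12.4, 20.2, 17.7, 2.8.
Cumulative: 19.3, 27.5, 27.5, 30.0, 38.9, 51.3, 71.5, 89.2, 92.0.
The total first reaches 33 DD on day 5.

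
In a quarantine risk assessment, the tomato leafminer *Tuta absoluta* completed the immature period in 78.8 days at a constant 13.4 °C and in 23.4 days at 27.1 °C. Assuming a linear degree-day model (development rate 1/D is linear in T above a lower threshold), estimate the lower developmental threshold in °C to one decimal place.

7.6 °C

Linear rate model ⇒ the product D·(T − T_b) is constant across temperatures.
78.8·(13.4 − T_b) = 23.4·(27.1 − T_b)
T_b = (78.8·13.4 − 23.4·27.1) / (78.8 − 23.4) = 421.78 / 55.4 = 7.613 °C ≈ 7.6 °C.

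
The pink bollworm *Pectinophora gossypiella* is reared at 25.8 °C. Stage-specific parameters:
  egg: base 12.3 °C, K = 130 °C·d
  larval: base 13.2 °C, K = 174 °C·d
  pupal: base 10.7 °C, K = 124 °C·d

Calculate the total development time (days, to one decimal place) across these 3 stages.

31.7 days

egg: 130 / (25.8 − 12.3) = 130 / 13.5 = 9.630 d.
larval: 174 / (25.8 − 13.2) = 174 / 12.6 = 13.810 d.
pupal: 124 / (25.8 − 10.7) = 124 / 15.1 = 8.212 d.
Sum = 31.651 ≈ 31.7 days.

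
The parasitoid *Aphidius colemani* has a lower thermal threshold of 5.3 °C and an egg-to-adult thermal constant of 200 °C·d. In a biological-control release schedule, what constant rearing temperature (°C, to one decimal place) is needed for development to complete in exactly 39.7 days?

10.3 °C

Required daily accumulation = 200 / 39.7 = 5.038 DD/day.
T = T_base + 5.038 = 5.3 + 5.038 = 10.338 ≈ 10.3 °C.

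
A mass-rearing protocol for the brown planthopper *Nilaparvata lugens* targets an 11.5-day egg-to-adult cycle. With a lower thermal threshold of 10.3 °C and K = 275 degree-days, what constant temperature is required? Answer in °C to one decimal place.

Required daily accumulation = 275 / 11.5 = 23.913 DD/day.
T = T_base + 23.913 = 10.3 + 23.913 = 34.213 ≈ 34.2 °C.

34.2 °C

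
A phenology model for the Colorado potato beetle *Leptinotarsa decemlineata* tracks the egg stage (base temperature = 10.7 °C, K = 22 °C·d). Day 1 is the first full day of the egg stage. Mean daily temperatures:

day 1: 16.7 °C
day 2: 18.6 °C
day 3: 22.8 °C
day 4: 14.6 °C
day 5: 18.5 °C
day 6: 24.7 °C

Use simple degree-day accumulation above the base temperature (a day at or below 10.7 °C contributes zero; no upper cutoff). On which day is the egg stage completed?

Daily DD above 10.7 °C: 6.0, 7.9, 12.1, 3.9, 7.8, 14.0.
Cumulative: 6.0, 13.9, 26.0, 29.9, 37.7, 51.7.
The total first reaches 22 DD on day 3.

day 3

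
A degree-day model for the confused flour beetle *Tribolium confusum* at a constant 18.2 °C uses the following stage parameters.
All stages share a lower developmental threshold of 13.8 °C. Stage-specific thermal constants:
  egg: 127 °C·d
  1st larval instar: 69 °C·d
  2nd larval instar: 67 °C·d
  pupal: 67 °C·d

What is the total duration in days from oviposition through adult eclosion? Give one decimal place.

75.0 days

Daily accumulation at 18.2 °C = 18.2 − 13.8 = 4.4 DD/day.
Total K = 127 + 69 + 67 + 67 = 330 DD.
Total duration = 330 / 4.4 = 75.000 ≈ 75.0 days.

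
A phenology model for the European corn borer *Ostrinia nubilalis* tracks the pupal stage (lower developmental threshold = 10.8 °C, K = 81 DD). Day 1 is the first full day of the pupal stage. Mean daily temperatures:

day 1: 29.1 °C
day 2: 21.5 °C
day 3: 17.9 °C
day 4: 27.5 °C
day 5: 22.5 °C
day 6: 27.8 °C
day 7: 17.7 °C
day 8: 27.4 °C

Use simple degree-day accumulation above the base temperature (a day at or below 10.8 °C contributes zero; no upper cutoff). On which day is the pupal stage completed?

day 6

Daily DD above 10.8 °C: 18.3, 10.7, 7.1, 16.7, 11.7, 17.0, 6.9, 16.6.
Cumulative: 18.3, 29.0, 36.1, 52.8, 64.5, 81.5, 88.4, 105.0.
The total first reaches 81 DD on day 6.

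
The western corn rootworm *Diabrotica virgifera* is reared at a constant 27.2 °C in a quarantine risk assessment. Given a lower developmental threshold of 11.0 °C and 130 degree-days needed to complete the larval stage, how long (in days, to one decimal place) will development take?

Daily accumulation = 27.2 − 11.0 = 16.2 DD/day.
Duration = 130 / 16.2 = 8.025 ≈ 8.0 days.

8.0 days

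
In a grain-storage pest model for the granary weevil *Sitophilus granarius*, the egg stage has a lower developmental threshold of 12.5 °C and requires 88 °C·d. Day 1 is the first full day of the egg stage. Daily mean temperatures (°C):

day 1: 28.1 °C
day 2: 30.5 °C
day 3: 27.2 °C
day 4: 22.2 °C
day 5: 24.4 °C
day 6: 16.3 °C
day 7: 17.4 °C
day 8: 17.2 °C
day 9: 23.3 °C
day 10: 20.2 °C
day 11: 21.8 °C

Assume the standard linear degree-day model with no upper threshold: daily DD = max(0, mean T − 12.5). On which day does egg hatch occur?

day 9

Daily DD above 12.5 °C: 15.6, 18.0, 14.7, 9.7, 11.9, 3.8, 4.9, 4.7, 10.8, 7.7, 9.3.
Cumulative: 15.6, 33.6, 48.3, 58.0, 69.9, 73.7, 78.6, 83.3, 94.1, 101.8, 111.1.
The total first reaches 88 DD on day 9.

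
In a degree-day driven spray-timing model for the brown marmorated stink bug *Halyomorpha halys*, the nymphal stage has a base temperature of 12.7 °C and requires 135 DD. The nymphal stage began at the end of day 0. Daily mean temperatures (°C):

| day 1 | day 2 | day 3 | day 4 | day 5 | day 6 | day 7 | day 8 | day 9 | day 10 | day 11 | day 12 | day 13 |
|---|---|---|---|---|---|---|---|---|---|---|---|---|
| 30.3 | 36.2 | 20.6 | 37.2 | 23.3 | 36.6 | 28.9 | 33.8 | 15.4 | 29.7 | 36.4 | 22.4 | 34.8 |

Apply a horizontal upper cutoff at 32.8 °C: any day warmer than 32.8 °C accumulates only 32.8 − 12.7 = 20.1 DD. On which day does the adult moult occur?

day 9

Daily DD above 12.7 °C (capped at 20.1): 17.6, 20.1, 7.9, 20.1, 10.6, 20.1, 16.2, 20.1, 2.7, 17.0, 20.1, 9.7, 20.1.
Cumulative: 17.6, 37.7, 45.6, 65.7, 76.3, 96.4, 112.6, 132.7, 135.4, 152.4, 172.5, 182.2, 202.3.
The total first reaches 135 DD on day 9.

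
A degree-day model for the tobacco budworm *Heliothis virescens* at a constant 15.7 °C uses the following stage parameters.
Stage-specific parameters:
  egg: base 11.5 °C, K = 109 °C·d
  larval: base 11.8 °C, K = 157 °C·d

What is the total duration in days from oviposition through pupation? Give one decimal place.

egg: 109 / (15.7 − 11.5) = 109 / 4.2 = 25.952 d.
larval: 157 / (15.7 − 11.8) = 157 / 3.9 = 40.256 d.
Sum = 66.209 ≈ 66.2 days.

66.2 days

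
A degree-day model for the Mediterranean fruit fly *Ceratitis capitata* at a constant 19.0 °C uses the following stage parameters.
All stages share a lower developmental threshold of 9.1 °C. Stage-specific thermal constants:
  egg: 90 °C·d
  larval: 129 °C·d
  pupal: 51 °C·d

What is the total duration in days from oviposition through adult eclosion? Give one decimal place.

27.3 days

Daily accumulation at 19.0 °C = 19.0 − 9.1 = 9.9 DD/day.
Total K = 90 + 129 + 51 = 270 DD.
Total duration = 270 / 9.9 = 27.273 ≈ 27.3 days.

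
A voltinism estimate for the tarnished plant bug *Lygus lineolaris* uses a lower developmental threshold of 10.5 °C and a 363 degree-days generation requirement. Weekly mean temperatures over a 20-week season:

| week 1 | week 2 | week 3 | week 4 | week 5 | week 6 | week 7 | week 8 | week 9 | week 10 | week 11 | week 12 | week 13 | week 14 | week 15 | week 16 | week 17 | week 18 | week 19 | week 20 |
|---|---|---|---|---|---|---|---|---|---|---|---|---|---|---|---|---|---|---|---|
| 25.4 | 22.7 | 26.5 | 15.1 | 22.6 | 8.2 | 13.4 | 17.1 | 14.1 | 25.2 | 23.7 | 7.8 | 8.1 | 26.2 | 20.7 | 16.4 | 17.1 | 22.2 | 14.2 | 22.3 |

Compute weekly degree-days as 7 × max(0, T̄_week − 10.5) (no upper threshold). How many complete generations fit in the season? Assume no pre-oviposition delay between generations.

3 generations

Weekly DD (7 × max(0, T̄ − 10.5)): 104.3, 85.4, 112.0, 32.2, 84.7, 0.0, 20.3, 46.2, 25.2, 102.9, 92.4, 0.0, 0.0, 109.9, 71.4, 41.3, 46.2, 81.9, 25.9, 82.6.
Season total = 1164.8 DD.
Complete generations = ⌊1164.8 / 363⌋ = 3.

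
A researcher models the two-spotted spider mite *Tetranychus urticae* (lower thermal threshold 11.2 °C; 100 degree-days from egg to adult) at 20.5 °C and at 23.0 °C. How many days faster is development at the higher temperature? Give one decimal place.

At 20.5 °C: 100 / (20.5 − 11.2) = 100 / 9.3 = 10.753 d.
At 23.0 °C: 100 / (23.0 − 11.2) = 100 / 11.8 = 8.475 d.
Difference = |10.753 − 8.475| = 2.278 ≈ 2.3 days.

2.3 days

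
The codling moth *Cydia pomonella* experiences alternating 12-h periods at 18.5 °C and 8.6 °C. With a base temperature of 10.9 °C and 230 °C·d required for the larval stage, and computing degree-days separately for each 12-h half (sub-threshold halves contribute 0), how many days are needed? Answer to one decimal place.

60.5 days

Day half: max(0, 18.5 − 10.9) × 0.5 = 7.6 × 0.5 = 3.80 DD.
Night half: max(0, 8.6 − 10.9) × 0.5 = 0.0 × 0.5 = 0.00 DD.
Per 24 h: 3.80 DD/day.
Duration = 230 / 3.80 = 60.526 ≈ 60.5 days.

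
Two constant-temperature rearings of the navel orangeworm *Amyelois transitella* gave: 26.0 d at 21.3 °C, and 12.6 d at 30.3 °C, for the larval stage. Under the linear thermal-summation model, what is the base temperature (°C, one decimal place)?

12.8 °C

Linear rate model ⇒ the product D·(T − T_b) is constant across temperatures.
26.0·(21.3 − T_b) = 12.6·(30.3 − T_b)
T_b = (26.0·21.3 − 12.6·30.3) / (26.0 − 12.6) = 172.02 / 13.4 = 12.837 °C ≈ 12.8 °C.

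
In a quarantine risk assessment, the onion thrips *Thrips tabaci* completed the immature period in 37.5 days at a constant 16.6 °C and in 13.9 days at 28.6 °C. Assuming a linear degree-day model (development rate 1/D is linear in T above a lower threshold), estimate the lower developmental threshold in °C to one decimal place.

9.5 °C

Linear rate model ⇒ the product D·(T − T_b) is constant across temperatures.
37.5·(16.6 − T_b) = 13.9·(28.6 − T_b)
T_b = (37.5·16.6 − 13.9·28.6) / (37.5 − 13.9) = 224.96 / 23.6 = 9.532 °C ≈ 9.5 °C.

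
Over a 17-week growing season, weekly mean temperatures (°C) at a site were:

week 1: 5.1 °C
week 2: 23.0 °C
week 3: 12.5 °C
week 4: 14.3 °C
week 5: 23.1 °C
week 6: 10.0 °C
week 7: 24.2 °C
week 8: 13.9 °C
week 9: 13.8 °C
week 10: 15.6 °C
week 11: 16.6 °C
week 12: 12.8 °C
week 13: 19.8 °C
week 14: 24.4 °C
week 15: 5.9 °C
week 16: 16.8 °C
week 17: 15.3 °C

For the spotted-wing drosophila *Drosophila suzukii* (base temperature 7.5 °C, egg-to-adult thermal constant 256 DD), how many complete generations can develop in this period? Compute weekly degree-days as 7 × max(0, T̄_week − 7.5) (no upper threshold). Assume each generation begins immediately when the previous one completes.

Weekly DD (7 × max(0, T̄ − 7.5)): 0.0, 108.5, 35.0, 47.6, 109.2, 17.5, 116.9, 44.8, 44.1, 56.7, 63.7, 37.1, 86.1, 118.3, 0.0, 65.1, 54.6.
Season total = 1005.2 DD.
Complete generations = ⌊1005.2 / 256⌋ = 3.

3 generations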